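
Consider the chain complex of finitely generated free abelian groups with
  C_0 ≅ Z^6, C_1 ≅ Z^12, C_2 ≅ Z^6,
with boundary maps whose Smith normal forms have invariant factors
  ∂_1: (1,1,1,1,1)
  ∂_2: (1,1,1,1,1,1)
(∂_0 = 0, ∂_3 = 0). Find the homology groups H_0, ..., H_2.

H_0 ≅ Z,  H_1 ≅ Z,  H_2 = 0.

H_0: b_0 = 6 − 0 − 5 = 1; torsion from ∂_1 factors > 1: none. So H_0 ≅ Z.
H_1: b_1 = 12 − 5 − 6 = 1; torsion from ∂_2 factors > 1: none. So H_1 ≅ Z.
H_2: b_2 = 6 − 6 − 0 = 0; torsion from ∂_3 factors > 1: none. So H_2 ≅ 0.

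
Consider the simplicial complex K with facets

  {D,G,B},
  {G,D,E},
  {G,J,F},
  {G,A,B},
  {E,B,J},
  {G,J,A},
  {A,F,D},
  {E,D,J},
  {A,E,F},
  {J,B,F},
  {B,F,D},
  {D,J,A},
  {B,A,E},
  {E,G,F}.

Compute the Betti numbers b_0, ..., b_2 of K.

Take the total order A < B < D < E < F < G < J on the vertex set. Then K (dimension 2) consists of the simplices:

  0-simplices (7): A, B, D, E, F, G, J
  1-simplices (21): AB, AD, AE, AF, AG, AJ, BD, BE, BF, BG, BJ, DE, DF, DG, DJ, EF, EG, EJ, FG, FJ, GJ
  2-simplices (14): ABE, ABG, ADF, ADJ, AEF, AGJ, BDF, BDG, BEJ, BFJ, DEG, DEJ, EFG, FGJ

giving chain groups C_0 ≅ Z^7, C_1 ≅ Z^21, C_2 ≅ Z^14.

Boundary ∂_1: C_1 → C_0 sends each edge [p,q] (with p < q) to q − p. For instance
  ∂DE = E − D.
The resulting 7×21 matrix has rank 6, and its Smith normal form has invariant factors (1,1,1,1,1,1).

∂_2: C_2 → C_1 acts by ∂[p,q,r] = [q,r] − [p,r] + [p,q]. For instance
  ∂AEF = EF − AF + AE,
  ∂FGJ = GJ − FJ + FG.
The 21×14 boundary matrix has rank 13 and Smith normal form diag(1,1,1,1,1,1,1,1,1,1,1,1,1).

Reading off H_k = ker ∂_k / im ∂_{k+1}:

  H_0: rank C_0 − rank ∂_1 = 7 − 6 = 1, and the invariant factors of ∂_1 are all 1, so H_0 ≅ Z.
  H_1: rank ker ∂_1 − rank ∂_2 = (21 − 6) − 13 = 2, and the invariant factors of ∂_2 are all 1, so H_1 ≅ Z^2.
  H_2: rank ker ∂_2 − rank ∂_3 = (14 − 13) − 0 = 1, and there is no ∂_3, so H_2 ≅ Z.

Hence the Betti numbers are b_0 = 1, b_1 = 2, b_2 = 1.

b_0 = 1, b_1 = 2, b_2 = 1.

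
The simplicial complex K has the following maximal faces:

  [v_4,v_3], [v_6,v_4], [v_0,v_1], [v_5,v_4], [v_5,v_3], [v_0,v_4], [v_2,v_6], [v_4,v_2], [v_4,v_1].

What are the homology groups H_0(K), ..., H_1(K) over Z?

H_0 ≅ Z,  H_1 ≅ Z^3.

Order the vertices as v_0 < v_1 < v_2 < v_3 < v_4 < v_5 < v_6. Listing each simplex with vertices in this order, K has dimension 1 with simplices:

  0-simplices (7): [v_0], [v_1], [v_2], [v_3], [v_4], [v_5], [v_6]
  1-simplices (9): [v_0,v_1], [v_0,v_4], [v_1,v_4], [v_2,v_4], [v_2,v_6], [v_3,v_4], [v_3,v_5], [v_4,v_5], [v_4,v_6]

giving chain groups C_0 ≅ Z^7, C_1 ≅ Z^9.

The boundary map ∂_1: C_1 → C_0 maps an edge to its endpoints' difference, ∂[p,q] = q − p. For instance
  ∂[v_3,v_5] = [v_5] − [v_3].
The 7×9 boundary matrix has rank 6 and Smith normal form diag(1,1,1,1,1,1).

Computing H_k = (kernel of ∂_k) / (image of ∂_{k+1}):

  H_0: rank C_0 − rank ∂_1 = 7 − 6 = 1, and the invariant factors of ∂_1 are all 1, so H_0 ≅ Z.
  H_1: rank ker ∂_1 − rank ∂_2 = (9 − 6) − 0 = 3, and there is no ∂_2, so H_1 ≅ Z^3.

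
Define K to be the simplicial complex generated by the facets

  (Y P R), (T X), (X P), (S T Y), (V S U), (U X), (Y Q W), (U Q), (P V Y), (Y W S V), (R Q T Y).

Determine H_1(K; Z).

Order the vertices as P < Q < R < S < T < U < V < W < X < Y. Listing each simplex with vertices in this order, K has dimension 3 with simplices:

  0-simplices (10): P, Q, R, S, T, U, V, W, X, Y
  1-simplices (23): PR, PV, PX, PY, QR, QT, QU, QW, QY, RT, RY, ST, SU, SV, SW, SY, TX, TY, UV, UX, VW, VY, WY
  2-simplices (13): PRY, PVY, QRT, QRY, QTY, QWY, RTY, STY, SUV, SVW, SVY, SWY, VWY
  3-simplices (2): QRTY, SVWY

so the chain groups are C_0 ≅ Z^10, C_1 ≅ Z^23, C_2 ≅ Z^13, C_3 ≅ Z^2.

The boundary map ∂_1: C_1 → C_0 is given by ∂[p,q] = [q] − [p]. For instance
  ∂VW = W − V.
As a 10×23 matrix over Z this has rank 9, with invariant factors (1,1,1,1,1,1,1,1,1).

Boundary ∂_2: C_2 → C_1 acts by ∂[p,q,r] = [q,r] − [p,r] + [p,q]. For instance
  ∂QTY = TY − QY + QT,
  ∂STY = TY − SY + ST.
The resulting 23×13 matrix has rank 11, and its Smith normal form has invariant factors (1,1,1,1,1,1,1,1,1,1,1).

The boundary map ∂_3: C_3 → C_2 sends each 3-simplex σ to the alternating sum Σ_i (−1)^i (σ with its i-th vertex removed). For instance
  ∂QRTY = RTY − QTY + QRY − QRT,
  ∂SVWY = VWY − SWY + SVY − SVW.
As a 13×2 matrix over Z this has rank 2, with invariant factors (1,1).

From H_k ≅ ker(∂_k) / im(∂_{k+1}) we obtain:

  H_1: rank ker ∂_1 − rank ∂_2 = (23 − 9) − 11 = 3, and the invariant factors of ∂_2 are all 1, so H_1 = Z^3.

H_1 = Z^3.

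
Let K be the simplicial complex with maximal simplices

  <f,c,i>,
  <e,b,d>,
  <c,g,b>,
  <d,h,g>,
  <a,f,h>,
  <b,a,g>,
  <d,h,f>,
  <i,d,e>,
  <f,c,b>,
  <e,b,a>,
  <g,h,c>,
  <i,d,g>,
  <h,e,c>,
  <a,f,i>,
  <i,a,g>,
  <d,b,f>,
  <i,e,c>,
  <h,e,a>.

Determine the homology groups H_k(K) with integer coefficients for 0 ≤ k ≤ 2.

We work with the vertex ordering a < b < c < d < e < f < g < h < i. The simplices of K, each written with vertices in increasing order, are:

  0-simplices (9): a, b, c, d, e, f, g, h, i
  1-simplices (27): ab, ae, af, ag, ah, ai, bc, bd, be, bf, bg, ce, cf, cg, ch, ci, de, df, dg, dh, di, eh, ei, fh, fi, gh, gi
  2-simplices (18): abe, abg, aeh, afh, afi, agi, bcf, bcg, bde, bdf, ceh, cei, cfi, cgh, dei, dfh, dgh, dgi

giving chain groups C_0 ≅ Z^9, C_1 ≅ Z^27, C_2 ≅ Z^18.

∂_1: C_1 → C_0 sends each edge [p,q] (with p < q) to q − p. For instance
  ∂ab = b − a.
As a 9×27 matrix over Z this has rank 8, with invariant factors (1,1,1,1,1,1,1,1).

Boundary ∂_2: C_2 → C_1 sends each 2-simplex [p,q,r] to [q,r] − [p,r] + [p,q]. For instance
  ∂bde = de − be + bd,
  ∂abg = bg − ag + ab.
The 27×18 boundary matrix has rank 17 and Smith normal form diag(1,1,1,1,1,1,1,1,1,1,1,1,1,1,1,1,1).

Now H_k = ker ∂_k / im ∂_{k+1}, so:

  H_0: rank C_0 − rank ∂_1 = 9 − 8 = 1, and the invariant factors of ∂_1 are all 1, so H_0 = Z.
  H_1: rank ker ∂_1 − rank ∂_2 = (27 − 8) − 17 = 2, and the invariant factors of ∂_2 are all 1, so H_1 = Z^2.
  H_2: rank ker ∂_2 − rank ∂_3 = (18 − 17) − 0 = 1, and there is no ∂_3, so H_2 = Z.

As a check, the Euler characteristic is 9 − 27 + 18 = 0, which agrees with 1 − 2 + 1 = 0.

H_0 ≅ Z,  H_1 ≅ Z^2,  H_2 ≅ Z.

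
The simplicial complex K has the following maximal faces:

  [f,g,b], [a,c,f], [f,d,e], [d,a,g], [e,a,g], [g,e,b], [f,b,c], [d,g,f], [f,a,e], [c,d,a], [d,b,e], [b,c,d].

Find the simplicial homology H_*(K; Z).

H_0 ≅ Z,  H_1 ≅ Z/2,  H_2 = 0.

Take the total order a < b < c < d < e < f < g on the vertex set. Then K (dimension 2) consists of the simplices:

  0-simplices (7): a, b, c, d, e, f, g
  1-simplices (18): ac, ad, ae, af, ag, bc, bd, be, bf, bg, cd, cf, de, df, dg, ef, eg, fg
  2-simplices (12): acd, acf, adg, aef, aeg, bcd, bcf, bde, beg, bfg, def, dfg

so the chain groups are C_0 ≅ Z^7, C_1 ≅ Z^18, C_2 ≅ Z^12.

∂_1: C_1 → C_0 maps an edge to its endpoints' difference, ∂[p,q] = q − p.
As a 7×18 matrix over Z this has rank 6, with invariant factors (1,1,1,1,1,1).

The boundary map ∂_2: C_2 → C_1 maps a triangle to the signed sum of its edges. For instance
  ∂def = ef − df + de,
  ∂acf = cf − af + ac.
As a 18×12 matrix over Z this has rank 12, with invariant factors (1,1,1,1,1,1,1,1,1,1,1,2).

Now H_k = ker ∂_k / im ∂_{k+1}, so:

  H_0: rank C_0 − rank ∂_1 = 7 − 6 = 1, and the invariant factors of ∂_1 are all 1, so H_0 ≅ Z.
  H_1: rank ker ∂_1 − rank ∂_2 = (18 − 6) − 12 = 0, and ∂_2 has invariant factor 2 > 1, so H_1 ≅ Z/2.
  H_2: rank ker ∂_2 − rank ∂_3 = (12 − 12) − 0 = 0, and there is no ∂_3, so H_2 ≅ 0.

(K is a triangulation of the real projective plane RP^2.)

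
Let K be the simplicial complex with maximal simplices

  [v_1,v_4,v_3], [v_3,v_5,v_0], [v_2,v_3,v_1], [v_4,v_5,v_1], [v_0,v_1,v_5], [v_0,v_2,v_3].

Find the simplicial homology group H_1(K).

Order the vertices as v_0 < v_1 < v_2 < v_3 < v_4 < v_5. Listing each simplex with vertices in this order, K has dimension 2 with simplices:

  0-simplices (6): [v_0], [v_1], [v_2], [v_3], [v_4], [v_5]
  1-simplices (12): [v_0,v_1], [v_0,v_2], [v_0,v_3], [v_0,v_5], [v_1,v_2], [v_1,v_3], [v_1,v_4], [v_1,v_5], [v_2,v_3], [v_3,v_4], [v_3,v_5], [v_4,v_5]
  2-simplices (6): [v_0,v_1,v_5], [v_0,v_2,v_3], [v_0,v_3,v_5], [v_1,v_2,v_3], [v_1,v_3,v_4], [v_1,v_4,v_5]

so the chain groups are C_0 ≅ Z^6, C_1 ≅ Z^12, C_2 ≅ Z^6.

∂_1: C_1 → C_0 is given by ∂[p,q] = [q] − [p]. For instance
  ∂[v_4,v_5] = [v_5] − [v_4].
The resulting 6×12 matrix has rank 5, and its Smith normal form has invariant factors (1,1,1,1,1).

Boundary ∂_2: C_2 → C_1 sends each 2-simplex [p,q,r] to [q,r] − [p,r] + [p,q]. For instance
  ∂[v_1,v_4,v_5] = [v_4,v_5] − [v_1,v_5] + [v_1,v_4],
  ∂[v_0,v_3,v_5] = [v_3,v_5] − [v_0,v_5] + [v_0,v_3].
The 12×6 boundary matrix has rank 6 and Smith normal form diag(1,1,1,1,1,1).

Now H_k = ker ∂_k / im ∂_{k+1}, so:

  H_1: rank ker ∂_1 − rank ∂_2 = (12 − 5) − 6 = 1, and the invariant factors of ∂_2 are all 1, so H_1 ≅ Z.

H_1 = Z.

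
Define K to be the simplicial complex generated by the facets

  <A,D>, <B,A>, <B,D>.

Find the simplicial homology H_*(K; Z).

Order the vertices as A < B < D. Listing each simplex with vertices in this order, K has dimension 1 with simplices:

  0-simplices (3): A, B, D
  1-simplices (3): AB, AD, BD

Hence C_0 ≅ Z^3, C_1 ≅ Z^3.

Boundary ∂_1: C_1 → C_0 maps an edge to its endpoints' difference, ∂[p,q] = q − p. For instance
  ∂BD = D − B.
The resulting 3×3 matrix has rank 2, and its Smith normal form has invariant factors (1,1).

Reading off H_k = ker ∂_k / im ∂_{k+1}:

  H_0: rank C_0 − rank ∂_1 = 3 − 2 = 1, and the invariant factors of ∂_1 are all 1, so H_0 ≅ Z.
  H_1: rank ker ∂_1 − rank ∂_2 = (3 − 2) − 0 = 1, and there is no ∂_2, so H_1 ≅ Z.

As a check, the Euler characteristic is 3 − 3 = 0, which agrees with 1 − 1 = 0.

H_0 ≅ Z,  H_1 ≅ Z.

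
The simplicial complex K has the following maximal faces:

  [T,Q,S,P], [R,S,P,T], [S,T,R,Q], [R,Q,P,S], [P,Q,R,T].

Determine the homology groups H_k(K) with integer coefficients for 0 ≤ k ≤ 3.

H_0 = Z,  H_1 = 0,  H_2 = 0,  H_3 = Z.

Fix the vertex order P < Q < R < S < T and write every simplex with vertices in increasing order. Then dim K = 3 and the simplices of K are:

  0-simplices (5): P, Q, R, S, T
  1-simplices (10): PQ, PR, PS, PT, QR, QS, QT, RS, RT, ST
  2-simplices (10): PQR, PQS, PQT, PRS, PRT, PST, QRS, QRT, QST, RST
  3-simplices (5): PQRS, PQRT, PQST, PRST, QRST

giving chain groups C_0 ≅ Z^5, C_1 ≅ Z^10, C_2 ≅ Z^10, C_3 ≅ Z^5.

The boundary map ∂_1: C_1 → C_0 is given by ∂[p,q] = [q] − [p].
As a 5×10 matrix over Z this has rank 4, with invariant factors (1,1,1,1).

∂_2: C_2 → C_1 acts by ∂[p,q,r] = [q,r] − [p,r] + [p,q]. For instance
  ∂QRT = RT − QT + QR,
  ∂RST = ST − RT + RS.
As a 10×10 matrix over Z this has rank 6, with invariant factors (1,1,1,1,1,1).

The boundary map ∂_3: C_3 → C_2 sends each 3-simplex σ to the alternating sum Σ_i (−1)^i (σ with its i-th vertex removed). For instance
  ∂PQRS = QRS − PRS + PQS − PQR,
  ∂QRST = RST − QST + QRT − QRS.
As a 10×5 matrix over Z this has rank 4, with invariant factors (1,1,1,1).

Reading off H_k = ker ∂_k / im ∂_{k+1}:

  H_0: rank C_0 − rank ∂_1 = 5 − 4 = 1, and the invariant factors of ∂_1 are all 1, so H_0 = Z.
  H_1: rank ker ∂_1 − rank ∂_2 = (10 − 4) − 6 = 0, and the invariant factors of ∂_2 are all 1, so H_1 = 0.
  H_2: rank ker ∂_2 − rank ∂_3 = (10 − 6) − 4 = 0, and the invariant factors of ∂_3 are all 1, so H_2 = 0.
  H_3: rank ker ∂_3 − rank ∂_4 = (5 − 4) − 0 = 1, and there is no ∂_4, so H_3 = Z.

As a check, the Euler characteristic is 5 − 10 + 10 − 5 = 0, which agrees with 1 − 0 + 0 − 1 = 0.
(K is a triangulation of the 3-sphere S^3.)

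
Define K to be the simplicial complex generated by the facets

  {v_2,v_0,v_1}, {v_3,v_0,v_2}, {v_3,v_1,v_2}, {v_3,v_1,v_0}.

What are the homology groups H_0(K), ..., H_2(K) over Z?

H_0 ≅ Z,  H_1 = 0,  H_2 ≅ Z.

We work with the vertex ordering v_0 < v_1 < v_2 < v_3. The simplices of K, each written with vertices in increasing order, are:

  0-simplices (4): [v_0], [v_1], [v_2], [v_3]
  1-simplices (6): [v_0,v_1], [v_0,v_2], [v_0,v_3], [v_1,v_2], [v_1,v_3], [v_2,v_3]
  2-simplices (4): [v_0,v_1,v_2], [v_0,v_1,v_3], [v_0,v_2,v_3], [v_1,v_2,v_3]

Hence C_0 ≅ Z^4, C_1 ≅ Z^6, C_2 ≅ Z^4.

Boundary ∂_1: C_1 → C_0 sends each edge [p,q] (with p < q) to q − p. For instance
  ∂[v_0,v_3] = [v_3] − [v_0].
This gives a 4×6 integer matrix of rank 3; reducing to Smith normal form yields diagonal entries (1,1,1).

Boundary ∂_2: C_2 → C_1 acts by ∂[p,q,r] = [q,r] − [p,r] + [p,q]. For instance
  ∂[v_1,v_2,v_3] = [v_2,v_3] − [v_1,v_3] + [v_1,v_2],
  ∂[v_0,v_1,v_3] = [v_1,v_3] − [v_0,v_3] + [v_0,v_1].
The 6×4 boundary matrix has rank 3 and Smith normal form diag(1,1,1).

Now H_k = ker ∂_k / im ∂_{k+1}, so:

  H_0: rank C_0 − rank ∂_1 = 4 − 3 = 1, and the invariant factors of ∂_1 are all 1, so H_0 = Z.
  H_1: rank ker ∂_1 − rank ∂_2 = (6 − 3) − 3 = 0, and the invariant factors of ∂_2 are all 1, so H_1 = 0.
  H_2: rank ker ∂_2 − rank ∂_3 = (4 − 3) − 0 = 1, and there is no ∂_3, so H_2 = Z.

(K is a triangulation of the 2-sphere S^2.)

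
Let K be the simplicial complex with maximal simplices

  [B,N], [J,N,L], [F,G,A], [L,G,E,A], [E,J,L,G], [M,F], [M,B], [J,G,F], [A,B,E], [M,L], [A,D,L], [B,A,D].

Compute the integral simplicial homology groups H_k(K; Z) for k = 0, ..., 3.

Take the total order A < B < D < E < F < G < J < L < M < N on the vertex set. Then K (dimension 3) consists of the simplices:

  0-simplices (10): A, B, D, E, F, G, J, L, M, N
  1-simplices (23): AB, AD, AE, AF, AG, AL, BD, BE, BM, BN, DL, EG, EJ, EL, FG, FJ, FM, GJ, GL, JL, JN, LM, LN
  2-simplices (13): ABD, ABE, ADL, AEG, AEL, AFG, AGL, EGJ, EGL, EJL, FGJ, GJL, JLN
  3-simplices (2): AEGL, EGJL

giving chain groups C_0 ≅ Z^10, C_1 ≅ Z^23, C_2 ≅ Z^13, C_3 ≅ Z^2.

Boundary ∂_1: C_1 → C_0 maps an edge to its endpoints' difference, ∂[p,q] = q − p. For instance
  ∂FM = M − F.
The 10×23 boundary matrix has rank 9 and Smith normal form diag(1,1,1,1,1,1,1,1,1).

The boundary map ∂_2: C_2 → C_1 maps a triangle to the signed sum of its edges. For instance
  ∂JLN = LN − JN + JL,
  ∂AEG = EG − AG + AE.
This gives a 23×13 integer matrix of rank 11; reducing to Smith normal form yields diagonal entries (1,1,1,1,1,1,1,1,1,1,1).

∂_3: C_3 → C_2 sends each 3-simplex σ to the alternating sum Σ_i (−1)^i (σ with its i-th vertex removed). For instance
  ∂EGJL = GJL − EJL + EGL − EGJ,
  ∂AEGL = EGL − AGL + AEL − AEG.
As a 13×2 matrix over Z this has rank 2, with invariant factors (1,1).

From H_k ≅ ker(∂_k) / im(∂_{k+1}) we obtain:

  H_0: rank C_0 − rank ∂_1 = 10 − 9 = 1, and the invariant factors of ∂_1 are all 1, so H_0 ≅ Z.
  H_1: rank ker ∂_1 − rank ∂_2 = (23 − 9) − 11 = 3, and the invariant factors of ∂_2 are all 1, so H_1 ≅ Z^3.
  H_2: rank ker ∂_2 − rank ∂_3 = (13 − 11) − 2 = 0, and the invariant factors of ∂_3 are all 1, so H_2 ≅ 0.
  H_3: rank ker ∂_3 − rank ∂_4 = (2 − 2) − 0 = 0, and there is no ∂_4, so H_3 ≅ 0.

H_0 ≅ Z,  H_1 ≅ Z^3,  H_2 = 0,  H_3 = 0.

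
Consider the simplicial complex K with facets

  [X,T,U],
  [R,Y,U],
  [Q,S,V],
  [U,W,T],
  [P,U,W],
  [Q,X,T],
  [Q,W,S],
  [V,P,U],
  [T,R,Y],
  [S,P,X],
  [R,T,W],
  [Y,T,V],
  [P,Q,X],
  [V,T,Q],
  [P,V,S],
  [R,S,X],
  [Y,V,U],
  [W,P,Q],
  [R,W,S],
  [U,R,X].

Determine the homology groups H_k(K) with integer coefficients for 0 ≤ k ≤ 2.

H_0 ≅ Z,  H_1 ≅ Z ⊕ Z_2,  H_2 = 0.

Fix the vertex order P < Q < R < S < T < U < V < W < X < Y and write every simplex with vertices in increasing order. Then dim K = 2 and the simplices of K are:

  0-simplices (10): P, Q, R, S, T, U, V, W, X, Y
  1-simplices (30): PQ, PS, PU, PV, PW, PX, QS, QT, QV, QW, QX, RS, RT, RU, RW, RX, RY, SV, SW, SX, TU, TV, TW, TX, TY, UV, UW, UX, UY, VY
  2-simplices (20): PQW, PQX, PSV, PSX, PUV, PUW, QSV, QSW, QTV, QTX, RSW, RSX, RTW, RTY, RUX, RUY, TUW, TUX, TVY, UVY

Hence C_0 ≅ Z^10, C_1 ≅ Z^30, C_2 ≅ Z^20.

∂_1: C_1 → C_0 sends each edge [p,q] (with p < q) to q − p.
As a 10×30 matrix over Z this has rank 9, with invariant factors (1,1,1,1,1,1,1,1,1).

∂_2: C_2 → C_1 maps a triangle to the signed sum of its edges. For instance
  ∂UVY = VY − UY + UV,
  ∂RSX = SX − RX + RS.
The 30×20 boundary matrix has rank 20 and Smith normal form diag(1,1,1,1,1,1,1,1,1,1,1,1,1,1,1,1,1,1,1,2).

Computing H_k = (kernel of ∂_k) / (image of ∂_{k+1}):

  H_0: rank C_0 − rank ∂_1 = 10 − 9 = 1, and the invariant factors of ∂_1 are all 1, so H_0 = Z.
  H_1: rank ker ∂_1 − rank ∂_2 = (30 − 9) − 20 = 1, and ∂_2 has invariant factor 2 > 1, so H_1 = Z ⊕ Z_2.
  H_2: rank ker ∂_2 − rank ∂_3 = (20 − 20) − 0 = 0, and there is no ∂_3, so H_2 = 0.

As a check, the Euler characteristic is 10 − 30 + 20 = 0, which agrees with 1 − 1 + 0 = 0.
(K is a triangulation of the Klein bottle.)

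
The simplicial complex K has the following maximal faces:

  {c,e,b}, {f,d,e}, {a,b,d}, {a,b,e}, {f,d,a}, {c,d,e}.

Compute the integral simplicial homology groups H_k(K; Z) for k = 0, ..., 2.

H_0 ≅ Z,  H_1 ≅ Z,  H_2 = 0.

Take the total order a < b < c < d < e < f on the vertex set. Then K (dimension 2) consists of the simplices:

  0-simplices (6): a, b, c, d, e, f
  1-simplices (12): ab, ad, ae, af, bc, bd, be, cd, ce, de, df, ef
  2-simplices (6): abd, abe, adf, bce, cde, def

giving chain groups C_0 ≅ Z^6, C_1 ≅ Z^12, C_2 ≅ Z^6.

∂_1: C_1 → C_0 sends each edge [p,q] (with p < q) to q − p. For instance
  ∂af = f − a.
The resulting 6×12 matrix has rank 5, and its Smith normal form has invariant factors (1,1,1,1,1).

The boundary map ∂_2: C_2 → C_1 sends each 2-simplex [p,q,r] to [q,r] − [p,r] + [p,q]. For instance
  ∂abd = bd − ad + ab,
  ∂cde = de − ce + cd.
As a 12×6 matrix over Z this has rank 6, with invariant factors (1,1,1,1,1,1).

From H_k ≅ ker(∂_k) / im(∂_{k+1}) we obtain:

  H_0: rank C_0 − rank ∂_1 = 6 − 5 = 1, and the invariant factors of ∂_1 are all 1, so H_0 ≅ Z.
  H_1: rank ker ∂_1 − rank ∂_2 = (12 − 5) − 6 = 1, and the invariant factors of ∂_2 are all 1, so H_1 ≅ Z.
  H_2: rank ker ∂_2 − rank ∂_3 = (6 − 6) − 0 = 0, and there is no ∂_3, so H_2 ≅ 0.

(K is a triangulation of the cylinder S^1 x I.)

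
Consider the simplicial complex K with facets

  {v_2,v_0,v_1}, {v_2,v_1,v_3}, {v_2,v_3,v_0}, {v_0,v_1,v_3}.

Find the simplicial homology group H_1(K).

H_1 ≅ 0.

Take the total order v_0 < v_1 < v_2 < v_3 on the vertex set. Then K (dimension 2) consists of the simplices:

  0-simplices (4): [v_0], [v_1], [v_2], [v_3]
  1-simplices (6): [v_0,v_1], [v_0,v_2], [v_0,v_3], [v_1,v_2], [v_1,v_3], [v_2,v_3]
  2-simplices (4): [v_0,v_1,v_2], [v_0,v_1,v_3], [v_0,v_2,v_3], [v_1,v_2,v_3]

Hence C_0 ≅ Z^4, C_1 ≅ Z^6, C_2 ≅ Z^4.

∂_1: C_1 → C_0 is given by ∂[p,q] = [q] − [p].
The resulting 4×6 matrix has rank 3, and its Smith normal form has invariant factors (1,1,1).

Boundary ∂_2: C_2 → C_1 acts by ∂[p,q,r] = [q,r] − [p,r] + [p,q]. For instance
  ∂[v_0,v_1,v_2] = [v_1,v_2] − [v_0,v_2] + [v_0,v_1],
  ∂[v_1,v_2,v_3] = [v_2,v_3] − [v_1,v_3] + [v_1,v_2].
The resulting 6×4 matrix has rank 3, and its Smith normal form has invariant factors (1,1,1).

Computing H_k = (kernel of ∂_k) / (image of ∂_{k+1}):

  H_1: rank ker ∂_1 − rank ∂_2 = (6 − 3) − 3 = 0, and the invariant factors of ∂_2 are all 1, so H_1 ≅ 0.

(K is a triangulation of the 2-sphere S^2.)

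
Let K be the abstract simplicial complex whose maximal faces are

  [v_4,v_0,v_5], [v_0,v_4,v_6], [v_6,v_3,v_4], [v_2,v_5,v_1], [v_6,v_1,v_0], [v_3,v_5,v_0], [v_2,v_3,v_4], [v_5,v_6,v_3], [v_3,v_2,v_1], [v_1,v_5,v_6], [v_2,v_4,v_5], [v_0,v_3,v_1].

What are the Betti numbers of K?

Take the total order v_0 < v_1 < v_2 < v_3 < v_4 < v_5 < v_6 on the vertex set. Then K (dimension 2) consists of the simplices:

  0-simplices (7): [v_0], [v_1], [v_2], [v_3], [v_4], [v_5], [v_6]
  1-simplices (18): (18 of them)
  2-simplices (12): (12 of them)

giving chain groups C_0 ≅ Z^7, C_1 ≅ Z^18, C_2 ≅ Z^12.

The boundary map ∂_1: C_1 → C_0 maps an edge to its endpoints' difference, ∂[p,q] = q − p. For instance
  ∂[v_4,v_5] = [v_5] − [v_4].
As a 7×18 matrix over Z this has rank 6, with invariant factors (1,1,1,1,1,1).

∂_2: C_2 → C_1 maps a triangle to the signed sum of its edges. For instance
  ∂[v_1,v_2,v_3] = [v_2,v_3] − [v_1,v_3] + [v_1,v_2],
  ∂[v_3,v_5,v_6] = [v_5,v_6] − [v_3,v_6] + [v_3,v_5].
As a 18×12 matrix over Z this has rank 12, with invariant factors (1,1,1,1,1,1,1,1,1,1,1,2).

Computing H_k = (kernel of ∂_k) / (image of ∂_{k+1}):

  H_0: rank C_0 − rank ∂_1 = 7 − 6 = 1, and the invariant factors of ∂_1 are all 1, so H_0 ≅ Z.
  H_1: rank ker ∂_1 − rank ∂_2 = (18 − 6) − 12 = 0, and ∂_2 has invariant factor 2 > 1, so H_1 ≅ Z/2.
  H_2: rank ker ∂_2 − rank ∂_3 = (12 − 12) − 0 = 0, and there is no ∂_3, so H_2 ≅ 0.

As a check, the Euler characteristic is 7 − 18 + 12 = 1, which agrees with 1 − 0 + 0 = 1.

Hence the Betti numbers are b_0 = 1, b_1 = 0, b_2 = 0.

b_0 = 1, b_1 = 0, b_2 = 0.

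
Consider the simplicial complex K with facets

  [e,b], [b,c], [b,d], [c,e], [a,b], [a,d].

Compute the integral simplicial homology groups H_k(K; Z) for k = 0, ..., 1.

Order the vertices as a < b < c < d < e. Listing each simplex with vertices in this order, K has dimension 1 with simplices:

  0-simplices (5): a, b, c, d, e
  1-simplices (6): ab, ad, bc, bd, be, ce

Hence C_0 ≅ Z^5, C_1 ≅ Z^6.

The boundary map ∂_1: C_1 → C_0 maps an edge to its endpoints' difference, ∂[p,q] = q − p.
As a 5×6 matrix over Z this has rank 4, with invariant factors (1,1,1,1).

Reading off H_k = ker ∂_k / im ∂_{k+1}:

  H_0: rank C_0 − rank ∂_1 = 5 − 4 = 1, and the invariant factors of ∂_1 are all 1, so H_0 ≅ Z.
  H_1: rank ker ∂_1 − rank ∂_2 = (6 − 4) − 0 = 2, and there is no ∂_2, so H_1 ≅ Z^2.

(K is a triangulation of a wedge of 2 circles.)

H_0 = Z,  H_1 = Z^2.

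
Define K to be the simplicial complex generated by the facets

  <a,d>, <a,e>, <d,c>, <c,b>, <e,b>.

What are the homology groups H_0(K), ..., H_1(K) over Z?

H_0 ≅ Z,  H_1 ≅ Z.

Order the vertices as a < b < c < d < e. Listing each simplex with vertices in this order, K has dimension 1 with simplices:

  0-simplices (5): a, b, c, d, e
  1-simplices (5): ad, ae, bc, be, cd

giving chain groups C_0 ≅ Z^5, C_1 ≅ Z^5.

∂_1: C_1 → C_0 is given by ∂[p,q] = [q] − [p].
The 5×5 boundary matrix has rank 4 and Smith normal form diag(1,1,1,1).

From H_k ≅ ker(∂_k) / im(∂_{k+1}) we obtain:

  H_0: rank C_0 − rank ∂_1 = 5 − 4 = 1, and the invariant factors of ∂_1 are all 1, so H_0 = Z.
  H_1: rank ker ∂_1 − rank ∂_2 = (5 − 4) − 0 = 1, and there is no ∂_2, so H_1 = Z.

As a check, the Euler characteristic is 5 − 5 = 0, which agrees with 1 − 1 = 0.
(K is a triangulation of the circle S^1.)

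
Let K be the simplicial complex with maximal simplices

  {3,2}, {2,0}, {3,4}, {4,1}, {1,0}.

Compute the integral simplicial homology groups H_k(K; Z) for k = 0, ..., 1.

H_0 ≅ Z,  H_1 ≅ Z.

Fix the vertex order 0 < 1 < 2 < 3 < 4 and write every simplex with vertices in increasing order. Then dim K = 1 and the simplices of K are:

  0-simplices (5): [0], [1], [2], [3], [4]
  1-simplices (5): [0,1], [0,2], [1,4], [2,3], [3,4]

so the chain groups are C_0 ≅ Z^5, C_1 ≅ Z^5.

∂_1: C_1 → C_0 sends each edge [p,q] (with p < q) to q − p.
The resulting 5×5 matrix has rank 4, and its Smith normal form has invariant factors (1,1,1,1).

Computing H_k = (kernel of ∂_k) / (image of ∂_{k+1}):

  H_0: rank C_0 − rank ∂_1 = 5 − 4 = 1, and the invariant factors of ∂_1 are all 1, so H_0 ≅ Z.
  H_1: rank ker ∂_1 − rank ∂_2 = (5 − 4) − 0 = 1, and there is no ∂_2, so H_1 ≅ Z.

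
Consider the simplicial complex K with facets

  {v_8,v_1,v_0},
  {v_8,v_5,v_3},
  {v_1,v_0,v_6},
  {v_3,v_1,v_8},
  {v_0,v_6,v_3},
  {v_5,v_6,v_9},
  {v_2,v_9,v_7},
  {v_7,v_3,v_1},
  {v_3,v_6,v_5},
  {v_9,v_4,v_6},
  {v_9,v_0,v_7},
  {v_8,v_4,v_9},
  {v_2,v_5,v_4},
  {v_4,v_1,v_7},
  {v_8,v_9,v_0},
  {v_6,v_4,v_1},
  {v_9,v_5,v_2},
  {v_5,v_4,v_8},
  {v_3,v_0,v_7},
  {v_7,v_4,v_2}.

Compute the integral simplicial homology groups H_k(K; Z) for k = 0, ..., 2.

K has 10 vertices, 30 edges, 20 triangles.
rank ∂_0 = 0, rank ∂_1 = 9 ⇒ b_0 = 10 − 0 − 9 = 1; all invariant factors of ∂_1 are 1 so no torsion. So H_0 ≅ Z.
rank ∂_1 = 9, rank ∂_2 = 20 ⇒ b_1 = 30 − 9 − 20 = 1; ∂_2 has invariant factor(s) [2] giving torsion. So H_1 ≅ Z ⊕ Z/2.
rank ∂_2 = 20, rank ∂_3 = 0 ⇒ b_2 = 20 − 20 − 0 = 0. So H_2 ≅ 0.

H_0 ≅ Z,  H_1 ≅ Z ⊕ Z/2,  H_2 = 0.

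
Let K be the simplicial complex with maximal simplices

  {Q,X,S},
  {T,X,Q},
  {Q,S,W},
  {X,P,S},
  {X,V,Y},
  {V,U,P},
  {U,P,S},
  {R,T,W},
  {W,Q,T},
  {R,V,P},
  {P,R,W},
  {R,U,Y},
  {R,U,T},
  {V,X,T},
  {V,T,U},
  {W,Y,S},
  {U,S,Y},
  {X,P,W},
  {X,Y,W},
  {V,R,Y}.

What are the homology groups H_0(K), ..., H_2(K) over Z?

H_0 ≅ Z,  H_1 ≅ Z ⊕ Z_2,  H_2 = 0.

K has 10 vertices, 30 edges, 20 triangles.
rank ∂_0 = 0, rank ∂_1 = 9 ⇒ b_0 = 10 − 0 − 9 = 1; all invariant factors of ∂_1 are 1 so no torsion. So H_0 = Z.
rank ∂_1 = 9, rank ∂_2 = 20 ⇒ b_1 = 30 − 9 − 20 = 1; ∂_2 has invariant factor(s) [2] giving torsion. So H_1 = Z ⊕ Z_2.
rank ∂_2 = 20, rank ∂_3 = 0 ⇒ b_2 = 20 − 20 − 0 = 0. So H_2 = 0.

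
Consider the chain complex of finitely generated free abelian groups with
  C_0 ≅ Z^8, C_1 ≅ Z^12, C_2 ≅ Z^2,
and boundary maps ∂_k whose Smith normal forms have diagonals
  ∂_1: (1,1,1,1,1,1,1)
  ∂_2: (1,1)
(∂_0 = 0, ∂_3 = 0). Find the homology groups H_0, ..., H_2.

H_0: b_0 = 8 − 0 − 7 = 1; torsion from ∂_1 factors > 1: none. So H_0 ≅ Z.
H_1: b_1 = 12 − 7 − 2 = 3; torsion from ∂_2 factors > 1: none. So H_1 ≅ Z^3.
H_2: b_2 = 2 − 2 − 0 = 0; torsion from ∂_3 factors > 1: none. So H_2 ≅ 0.

H_0 ≅ Z,  H_1 ≅ Z^3,  H_2 = 0.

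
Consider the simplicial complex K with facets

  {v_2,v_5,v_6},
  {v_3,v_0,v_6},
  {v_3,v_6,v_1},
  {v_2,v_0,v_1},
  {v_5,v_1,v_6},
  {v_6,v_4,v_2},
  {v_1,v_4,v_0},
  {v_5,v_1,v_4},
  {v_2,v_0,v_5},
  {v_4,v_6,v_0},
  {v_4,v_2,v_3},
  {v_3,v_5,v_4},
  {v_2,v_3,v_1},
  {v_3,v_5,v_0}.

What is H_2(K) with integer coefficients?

H_2 = Z.

Order the vertices as v_0 < v_1 < v_2 < v_3 < v_4 < v_5 < v_6. Listing each simplex with vertices in this order, K has dimension 2 with simplices:

  0-simplices (7): [v_0], [v_1], [v_2], [v_3], [v_4], [v_5], [v_6]
  1-simplices (21): (21 of them)
  2-simplices (14): (14 of them)

Hence C_0 ≅ Z^7, C_1 ≅ Z^21, C_2 ≅ Z^14.

The boundary map ∂_1: C_1 → C_0 maps an edge to its endpoints' difference, ∂[p,q] = q − p.
This gives a 7×21 integer matrix of rank 6; reducing to Smith normal form yields diagonal entries (1,1,1,1,1,1).

Boundary ∂_2: C_2 → C_1 maps a triangle to the signed sum of its edges. For instance
  ∂[v_1,v_5,v_6] = [v_5,v_6] − [v_1,v_6] + [v_1,v_5],
  ∂[v_1,v_3,v_6] = [v_3,v_6] − [v_1,v_6] + [v_1,v_3].
The resulting 21×14 matrix has rank 13, and its Smith normal form has invariant factors (1,1,1,1,1,1,1,1,1,1,1,1,1).

From H_k ≅ ker(∂_k) / im(∂_{k+1}) we obtain:

  H_2: rank ker ∂_2 − rank ∂_3 = (14 − 13) − 0 = 1, and there is no ∂_3, so H_2 = Z.

(K is a triangulation of the torus T^2.)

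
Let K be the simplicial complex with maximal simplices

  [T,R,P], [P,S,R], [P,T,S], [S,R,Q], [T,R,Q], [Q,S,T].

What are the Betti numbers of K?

We work with the vertex ordering P < Q < R < S < T. The simplices of K, each written with vertices in increasing order, are:

  0-simplices (5): P, Q, R, S, T
  1-simplices (9): PR, PS, PT, QR, QS, QT, RS, RT, ST
  2-simplices (6): PRS, PRT, PST, QRS, QRT, QST

so the chain groups are C_0 ≅ Z^5, C_1 ≅ Z^9, C_2 ≅ Z^6.

The boundary map ∂_1: C_1 → C_0 maps an edge to its endpoints' difference, ∂[p,q] = q − p.
The resulting 5×9 matrix has rank 4, and its Smith normal form has invariant factors (1,1,1,1).

∂_2: C_2 → C_1 sends each 2-simplex [p,q,r] to [q,r] − [p,r] + [p,q]. For instance
  ∂QST = ST − QT + QS,
  ∂QRT = RT − QT + QR.
The resulting 9×6 matrix has rank 5, and its Smith normal form has invariant factors (1,1,1,1,1).

Now H_k = ker ∂_k / im ∂_{k+1}, so:

  H_0: rank C_0 − rank ∂_1 = 5 − 4 = 1, and the invariant factors of ∂_1 are all 1, so H_0 ≅ Z.
  H_1: rank ker ∂_1 − rank ∂_2 = (9 − 4) − 5 = 0, and the invariant factors of ∂_2 are all 1, so H_1 ≅ 0.
  H_2: rank ker ∂_2 − rank ∂_3 = (6 − 5) − 0 = 1, and there is no ∂_3, so H_2 ≅ Z.

(K is a triangulation of the 2-sphere S^2.)

Hence the Betti numbers are b_0 = 1, b_1 = 0, b_2 = 1.

b_0 = 1, b_1 = 0, b_2 = 1.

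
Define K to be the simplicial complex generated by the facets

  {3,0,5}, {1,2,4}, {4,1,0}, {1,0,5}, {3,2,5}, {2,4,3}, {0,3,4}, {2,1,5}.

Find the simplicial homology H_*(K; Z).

H_0 ≅ Z,  H_1 = 0,  H_2 ≅ Z.

Order the vertices as 0 < 1 < 2 < 3 < 4 < 5. Listing each simplex with vertices in this order, K has dimension 2 with simplices:

  0-simplices (6): [0], [1], [2], [3], [4], [5]
  1-simplices (12): [0,1], [0,3], [0,4], [0,5], [1,2], [1,4], [1,5], [2,3], [2,4], [2,5], [3,4], [3,5]
  2-simplices (8): [0,1,4], [0,1,5], [0,3,4], [0,3,5], [1,2,4], [1,2,5], [2,3,4], [2,3,5]

Hence C_0 ≅ Z^6, C_1 ≅ Z^12, C_2 ≅ Z^8.

∂_1: C_1 → C_0 is given by ∂[p,q] = [q] − [p]. For instance
  ∂[0,4] = [4] − [0].
The resulting 6×12 matrix has rank 5, and its Smith normal form has invariant factors (1,1,1,1,1).

Boundary ∂_2: C_2 → C_1 maps a triangle to the signed sum of its edges. For instance
  ∂[2,3,4] = [3,4] − [2,4] + [2,3],
  ∂[0,1,4] = [1,4] − [0,4] + [0,1].
As a 12×8 matrix over Z this has rank 7, with invariant factors (1,1,1,1,1,1,1).

Reading off H_k = ker ∂_k / im ∂_{k+1}:

  H_0: rank C_0 − rank ∂_1 = 6 − 5 = 1, and the invariant factors of ∂_1 are all 1, so H_0 = Z.
  H_1: rank ker ∂_1 − rank ∂_2 = (12 − 5) − 7 = 0, and the invariant factors of ∂_2 are all 1, so H_1 = 0.
  H_2: rank ker ∂_2 − rank ∂_3 = (8 − 7) − 0 = 1, and there is no ∂_3, so H_2 = Z.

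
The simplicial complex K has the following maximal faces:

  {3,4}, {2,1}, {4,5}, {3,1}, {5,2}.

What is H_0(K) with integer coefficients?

Fix the vertex order 1 < 2 < 3 < 4 < 5 and write every simplex with vertices in increasing order. Then dim K = 1 and the simplices of K are:

  0-simplices (5): [1], [2], [3], [4], [5]
  1-simplices (5): [1,2], [1,3], [2,5], [3,4], [4,5]

giving chain groups C_0 ≅ Z^5, C_1 ≅ Z^5.

The boundary map ∂_1: C_1 → C_0 is given by ∂[p,q] = [q] − [p].
As a 5×5 matrix over Z this has rank 4, with invariant factors (1,1,1,1).

From H_k ≅ ker(∂_k) / im(∂_{k+1}) we obtain:

  H_0: rank C_0 − rank ∂_1 = 5 − 4 = 1, and the invariant factors of ∂_1 are all 1, so H_0 = Z.

(K is a triangulation of the circle S^1.)

H_0 ≅ Z.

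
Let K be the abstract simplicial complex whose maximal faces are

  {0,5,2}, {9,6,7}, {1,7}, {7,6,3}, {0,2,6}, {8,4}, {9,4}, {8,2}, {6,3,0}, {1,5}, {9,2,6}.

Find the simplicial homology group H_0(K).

Order the vertices as 0 < 1 < 2 < 3 < 4 < 5 < 6 < 7 < 8 < 9. Listing each simplex with vertices in this order, K has dimension 2 with simplices:

  0-simplices (10): [0], [1], [2], [3], [4], [5], [6], [7], [8], [9]
  1-simplices (17): [0,2], [0,3], [0,5], [0,6], [1,5], [1,7], [2,5], [2,6], [2,8], [2,9], [3,6], [3,7], [4,8], [4,9], [6,7], [6,9], [7,9]
  2-simplices (6): [0,2,5], [0,2,6], [0,3,6], [2,6,9], [3,6,7], [6,7,9]

giving chain groups C_0 ≅ Z^10, C_1 ≅ Z^17, C_2 ≅ Z^6.

∂_1: C_1 → C_0 is given by ∂[p,q] = [q] − [p]. For instance
  ∂[4,8] = [8] − [4].
As a 10×17 matrix over Z this has rank 9, with invariant factors (1,1,1,1,1,1,1,1,1).

∂_2: C_2 → C_1 acts by ∂[p,q,r] = [q,r] − [p,r] + [p,q]. For instance
  ∂[0,2,5] = [2,5] − [0,5] + [0,2],
  ∂[0,2,6] = [2,6] − [0,6] + [0,2].
This gives a 17×6 integer matrix of rank 6; reducing to Smith normal form yields diagonal entries (1,1,1,1,1,1).

Computing H_k = (kernel of ∂_k) / (image of ∂_{k+1}):

  H_0: rank C_0 − rank ∂_1 = 10 − 9 = 1, and the invariant factors of ∂_1 are all 1, so H_0 ≅ Z.

H_0 ≅ Z.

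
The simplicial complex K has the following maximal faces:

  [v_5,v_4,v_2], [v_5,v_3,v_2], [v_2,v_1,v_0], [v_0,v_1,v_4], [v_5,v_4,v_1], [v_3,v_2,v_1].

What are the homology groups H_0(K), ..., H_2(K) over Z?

H_0 ≅ Z,  H_1 ≅ Z,  H_2 = 0.

Take the total order v_0 < v_1 < v_2 < v_3 < v_4 < v_5 on the vertex set. Then K (dimension 2) consists of the simplices:

  0-simplices (6): [v_0], [v_1], [v_2], [v_3], [v_4], [v_5]
  1-simplices (12): [v_0,v_1], [v_0,v_2], [v_0,v_4], [v_1,v_2], [v_1,v_3], [v_1,v_4], [v_1,v_5], [v_2,v_3], [v_2,v_4], [v_2,v_5], [v_3,v_5], [v_4,v_5]
  2-simplices (6): [v_0,v_1,v_2], [v_0,v_1,v_4], [v_1,v_2,v_3], [v_1,v_4,v_5], [v_2,v_3,v_5], [v_2,v_4,v_5]

Hence C_0 ≅ Z^6, C_1 ≅ Z^12, C_2 ≅ Z^6.

∂_1: C_1 → C_0 is given by ∂[p,q] = [q] − [p].
The 6×12 boundary matrix has rank 5 and Smith normal form diag(1,1,1,1,1).

The boundary map ∂_2: C_2 → C_1 maps a triangle to the signed sum of its edges. For instance
  ∂[v_2,v_4,v_5] = [v_4,v_5] − [v_2,v_5] + [v_2,v_4],
  ∂[v_0,v_1,v_2] = [v_1,v_2] − [v_0,v_2] + [v_0,v_1].
The resulting 12×6 matrix has rank 6, and its Smith normal form has invariant factors (1,1,1,1,1,1).

Computing H_k = (kernel of ∂_k) / (image of ∂_{k+1}):

  H_0: rank C_0 − rank ∂_1 = 6 − 5 = 1, and the invariant factors of ∂_1 are all 1, so H_0 ≅ Z.
  H_1: rank ker ∂_1 − rank ∂_2 = (12 − 5) − 6 = 1, and the invariant factors of ∂_2 are all 1, so H_1 ≅ Z.
  H_2: rank ker ∂_2 − rank ∂_3 = (6 − 6) − 0 = 0, and there is no ∂_3, so H_2 ≅ 0.

As a check, the Euler characteristic is 6 − 12 + 6 = 0, which agrees with 1 − 1 + 0 = 0.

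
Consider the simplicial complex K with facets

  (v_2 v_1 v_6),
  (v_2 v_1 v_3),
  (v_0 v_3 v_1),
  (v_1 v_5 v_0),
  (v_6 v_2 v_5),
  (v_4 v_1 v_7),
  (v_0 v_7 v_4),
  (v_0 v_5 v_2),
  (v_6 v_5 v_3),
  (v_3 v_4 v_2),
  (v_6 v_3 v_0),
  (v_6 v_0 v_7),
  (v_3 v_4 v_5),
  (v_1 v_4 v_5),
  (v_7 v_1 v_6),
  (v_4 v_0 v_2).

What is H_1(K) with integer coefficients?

H_1 ≅ Z^2.

Fix the vertex order v_0 < v_1 < v_2 < v_3 < v_4 < v_5 < v_6 < v_7 and write every simplex with vertices in increasing order. Then dim K = 2 and the simplices of K are:

  0-simplices (8): [v_0], [v_1], [v_2], [v_3], [v_4], [v_5], [v_6], [v_7]
  1-simplices (24): (24 of them)
  2-simplices (16): (16 of them)

so the chain groups are C_0 ≅ Z^8, C_1 ≅ Z^24, C_2 ≅ Z^16.

∂_1: C_1 → C_0 maps an edge to its endpoints' difference, ∂[p,q] = q − p.
The 8×24 boundary matrix has rank 7 and Smith normal form diag(1,1,1,1,1,1,1).

The boundary map ∂_2: C_2 → C_1 sends each 2-simplex [p,q,r] to [q,r] − [p,r] + [p,q]. For instance
  ∂[v_2,v_3,v_4] = [v_3,v_4] − [v_2,v_4] + [v_2,v_3],
  ∂[v_1,v_2,v_3] = [v_2,v_3] − [v_1,v_3] + [v_1,v_2].
The 24×16 boundary matrix has rank 15 and Smith normal form diag(1,1,1,1,1,1,1,1,1,1,1,1,1,1,1).

Now H_k = ker ∂_k / im ∂_{k+1}, so:

  H_1: rank ker ∂_1 − rank ∂_2 = (24 − 7) − 15 = 2, and the invariant factors of ∂_2 are all 1, so H_1 = Z^2.

(K is a triangulation of the torus T^2.)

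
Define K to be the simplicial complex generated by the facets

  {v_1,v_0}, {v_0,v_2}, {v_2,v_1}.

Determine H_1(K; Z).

H_1 = Z.

K has 3 vertices, 3 edges.
rank ∂_1 = 2, rank ∂_2 = 0 ⇒ b_1 = 3 − 2 − 0 = 1. So H_1 ≅ Z.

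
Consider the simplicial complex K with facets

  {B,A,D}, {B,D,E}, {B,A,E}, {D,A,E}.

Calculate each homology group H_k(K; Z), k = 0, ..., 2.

H_0 ≅ Z,  H_1 = 0,  H_2 ≅ Z.

Order the vertices as A < B < D < E. Listing each simplex with vertices in this order, K has dimension 2 with simplices:

  0-simplices (4): A, B, D, E
  1-simplices (6): AB, AD, AE, BD, BE, DE
  2-simplices (4): ABD, ABE, ADE, BDE

Hence C_0 ≅ Z^4, C_1 ≅ Z^6, C_2 ≅ Z^4.

The boundary map ∂_1: C_1 → C_0 sends each edge [p,q] (with p < q) to q − p. For instance
  ∂AE = E − A.
The 4×6 boundary matrix has rank 3 and Smith normal form diag(1,1,1).

Boundary ∂_2: C_2 → C_1 sends each 2-simplex [p,q,r] to [q,r] − [p,r] + [p,q]. For instance
  ∂ABD = BD − AD + AB,
  ∂ABE = BE − AE + AB.
The 6×4 boundary matrix has rank 3 and Smith normal form diag(1,1,1).

From H_k ≅ ker(∂_k) / im(∂_{k+1}) we obtain:

  H_0: rank C_0 − rank ∂_1 = 4 − 3 = 1, and the invariant factors of ∂_1 are all 1, so H_0 = Z.
  H_1: rank ker ∂_1 − rank ∂_2 = (6 − 3) − 3 = 0, and the invariant factors of ∂_2 are all 1, so H_1 = 0.
  H_2: rank ker ∂_2 − rank ∂_3 = (4 − 3) − 0 = 1, and there is no ∂_3, so H_2 = Z.

As a check, the Euler characteristic is 4 − 6 + 4 = 2, which agrees with 1 − 0 + 1 = 2.
(K is a triangulation of the 2-sphere S^2.)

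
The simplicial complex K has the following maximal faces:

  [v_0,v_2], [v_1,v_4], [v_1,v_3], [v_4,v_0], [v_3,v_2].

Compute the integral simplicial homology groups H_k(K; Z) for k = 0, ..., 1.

Fix the vertex order v_0 < v_1 < v_2 < v_3 < v_4 and write every simplex with vertices in increasing order. Then dim K = 1 and the simplices of K are:

  0-simplices (5): [v_0], [v_1], [v_2], [v_3], [v_4]
  1-simplices (5): [v_0,v_2], [v_0,v_4], [v_1,v_3], [v_1,v_4], [v_2,v_3]

Hence C_0 ≅ Z^5, C_1 ≅ Z^5.

∂_1: C_1 → C_0 sends each edge [p,q] (with p < q) to q − p.
The 5×5 boundary matrix has rank 4 and Smith normal form diag(1,1,1,1).

From H_k ≅ ker(∂_k) / im(∂_{k+1}) we obtain:

  H_0: rank C_0 − rank ∂_1 = 5 − 4 = 1, and the invariant factors of ∂_1 are all 1, so H_0 ≅ Z.
  H_1: rank ker ∂_1 − rank ∂_2 = (5 − 4) − 0 = 1, and there is no ∂_2, so H_1 ≅ Z.

(K is a triangulation of the circle S^1.)

H_0 ≅ Z,  H_1 ≅ Z.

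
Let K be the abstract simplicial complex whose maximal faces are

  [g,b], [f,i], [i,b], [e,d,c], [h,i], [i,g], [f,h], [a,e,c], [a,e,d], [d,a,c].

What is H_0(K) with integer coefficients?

Order the vertices as a < b < c < d < e < f < g < h < i. Listing each simplex with vertices in this order, K has dimension 2 with simplices:

  0-simplices (9): a, b, c, d, e, f, g, h, i
  1-simplices (12): ac, ad, ae, bg, bi, cd, ce, de, fh, fi, gi, hi
  2-simplices (4): acd, ace, ade, cde

so the chain groups are C_0 ≅ Z^9, C_1 ≅ Z^12, C_2 ≅ Z^4.

The boundary map ∂_1: C_1 → C_0 maps an edge to its endpoints' difference, ∂[p,q] = q − p. For instance
  ∂fh = h − f.
This gives a 9×12 integer matrix of rank 7; reducing to Smith normal form yields diagonal entries (1,1,1,1,1,1,1).

The boundary map ∂_2: C_2 → C_1 maps a triangle to the signed sum of its edges. For instance
  ∂acd = cd − ad + ac,
  ∂cde = de − ce + cd.
As a 12×4 matrix over Z this has rank 3, with invariant factors (1,1,1).

Computing H_k = (kernel of ∂_k) / (image of ∂_{k+1}):

  H_0: rank C_0 − rank ∂_1 = 9 − 7 = 2, and the invariant factors of ∂_1 are all 1, so H_0 ≅ Z^2.

(K is a triangulation of the disjoint union of a wedge of 2 circles and the 2-sphere S^2.)

H_0 = Z^2.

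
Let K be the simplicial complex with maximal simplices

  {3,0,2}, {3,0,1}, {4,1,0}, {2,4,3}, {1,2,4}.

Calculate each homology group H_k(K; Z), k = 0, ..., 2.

Take the total order 0 < 1 < 2 < 3 < 4 on the vertex set. Then K (dimension 2) consists of the simplices:

  0-simplices (5): [0], [1], [2], [3], [4]
  1-simplices (10): [0,1], [0,2], [0,3], [0,4], [1,2], [1,3], [1,4], [2,3], [2,4], [3,4]
  2-simplices (5): [0,1,3], [0,1,4], [0,2,3], [1,2,4], [2,3,4]

giving chain groups C_0 ≅ Z^5, C_1 ≅ Z^10, C_2 ≅ Z^5.

The boundary map ∂_1: C_1 → C_0 sends each edge [p,q] (with p < q) to q − p. For instance
  ∂[2,3] = [3] − [2].
The resulting 5×10 matrix has rank 4, and its Smith normal form has invariant factors (1,1,1,1).

Boundary ∂_2: C_2 → C_1 sends each 2-simplex [p,q,r] to [q,r] − [p,r] + [p,q]. For instance
  ∂[0,1,4] = [1,4] − [0,4] + [0,1],
  ∂[0,2,3] = [2,3] − [0,3] + [0,2].
The 10×5 boundary matrix has rank 5 and Smith normal form diag(1,1,1,1,1).

From H_k ≅ ker(∂_k) / im(∂_{k+1}) we obtain:

  H_0: rank C_0 − rank ∂_1 = 5 − 4 = 1, and the invariant factors of ∂_1 are all 1, so H_0 = Z.
  H_1: rank ker ∂_1 − rank ∂_2 = (10 − 4) − 5 = 1, and the invariant factors of ∂_2 are all 1, so H_1 = Z.
  H_2: rank ker ∂_2 − rank ∂_3 = (5 − 5) − 0 = 0, and there is no ∂_3, so H_2 = 0.

H_0 = Z,  H_1 = Z,  H_2 = 0.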